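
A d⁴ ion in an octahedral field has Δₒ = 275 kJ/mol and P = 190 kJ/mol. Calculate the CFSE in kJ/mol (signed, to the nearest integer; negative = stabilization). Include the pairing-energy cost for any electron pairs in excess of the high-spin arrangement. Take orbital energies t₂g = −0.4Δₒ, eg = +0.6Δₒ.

-250

Since Δₒ = 275 kJ/mol > P = 190 kJ/mol, the complex adopts the low-spin configuration.
That gives t₂g⁴ eg⁰.
Orbital CFSE = -1.6Δₒ = -1.6 × 275 = -440 kJ/mol.
Excess pairs vs high-spin: 1 − 0 = 1; pairing cost = +190 kJ/mol.
Net CFSE = -440 + 190 = -250 kJ/mol.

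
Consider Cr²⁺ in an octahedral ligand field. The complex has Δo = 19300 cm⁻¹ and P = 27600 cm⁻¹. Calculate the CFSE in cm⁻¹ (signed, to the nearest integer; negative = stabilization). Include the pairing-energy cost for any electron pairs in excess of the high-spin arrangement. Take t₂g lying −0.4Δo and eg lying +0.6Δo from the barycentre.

Cr²⁺: group 6, so d-count = 6 − 2 = 4.
With Δo < P the complex is high-spin.
That gives t₂g³ eg¹.
Orbital CFSE = -0.6Δo = -0.6 × 19300 = -11580 cm⁻¹.
High-spin has no excess pairs, so no pairing correction applies.

-11580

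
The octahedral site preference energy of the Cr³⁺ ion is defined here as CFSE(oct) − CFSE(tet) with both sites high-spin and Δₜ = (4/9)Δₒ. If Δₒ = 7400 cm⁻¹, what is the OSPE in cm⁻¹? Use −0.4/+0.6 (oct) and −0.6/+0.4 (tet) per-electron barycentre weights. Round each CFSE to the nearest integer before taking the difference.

-6249

Cr is in group 6, so Cr³⁺ is d³ (6 − 3 = 3).
In an octahedral site d³ (HS) is t₂g³ eg⁰, giving CFSE(oct) = -1.2Δₒ = -8880 cm⁻¹.
Tetrahedral: e² t₂¹, CFSE = 2(−0.6) + 1(+0.4) = -0.8Δₜ = -0.8 × (4/9) × 7400 = -2631 cm⁻¹.
OSPE = CFSE(oct) − CFSE(tet) = -8880 − (-2631) = -6249 cm⁻¹.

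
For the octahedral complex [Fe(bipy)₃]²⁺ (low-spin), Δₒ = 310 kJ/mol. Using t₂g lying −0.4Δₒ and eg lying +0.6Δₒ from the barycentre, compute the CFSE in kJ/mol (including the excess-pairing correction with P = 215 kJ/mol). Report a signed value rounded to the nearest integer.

bipy is neutral, so the +2 overall charge sits on Fe: oxidation state +2.
Group 8 minus oxidation state +2 gives a d⁶ configuration for Fe²⁺.
Electron filling gives t₂g⁶ eg⁰.
The orbital stabilization is -2.4Δₒ = -2.4 × 310 = -744 kJ/mol.
Pairing penalty: 3 pairs vs 1 in the high-spin reference → 2 extra × P = 430 kJ/mol.
Overall CFSE = -744 + 430 = -314 kJ/mol.

-314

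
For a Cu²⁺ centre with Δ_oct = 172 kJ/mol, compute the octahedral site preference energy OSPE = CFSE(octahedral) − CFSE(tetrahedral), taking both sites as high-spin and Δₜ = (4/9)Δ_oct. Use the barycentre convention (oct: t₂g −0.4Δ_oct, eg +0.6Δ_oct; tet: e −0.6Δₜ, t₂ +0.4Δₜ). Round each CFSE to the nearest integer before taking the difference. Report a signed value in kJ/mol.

Cu sits in group 11; removing 2 electrons leaves Cu²⁺ with 11 − 2 = 9 d electrons.
Octahedral high-spin t2g^6 e_g^3: CFSE = -0.6 × 172 = -103 kJ/mol.
Tetrahedral e^4 t2^5 gives -0.4Δₜ = -0.4 × (4/9) × 172 = -31 kJ/mol.
Subtracting, OSPE = -103 − (-31) = -72 kJ/mol.

-72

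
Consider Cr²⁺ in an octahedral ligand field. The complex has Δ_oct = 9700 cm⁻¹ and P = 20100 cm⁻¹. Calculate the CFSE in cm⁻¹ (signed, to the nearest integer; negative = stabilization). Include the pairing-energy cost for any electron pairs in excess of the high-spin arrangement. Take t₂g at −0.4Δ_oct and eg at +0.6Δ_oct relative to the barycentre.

Cr sits in group 6; removing 2 electrons leaves Cr²⁺ with 6 − 2 = 4 d electrons.
Δ_oct < P, so pairing is avoided: the ground state is high-spin.
Filling d⁴ accordingly: t₂g³ eg¹.
Orbital CFSE = -0.6Δ_oct = -0.6 × 9700 = -5820 cm⁻¹.
High-spin has no excess pairs, so no pairing correction applies.

-5820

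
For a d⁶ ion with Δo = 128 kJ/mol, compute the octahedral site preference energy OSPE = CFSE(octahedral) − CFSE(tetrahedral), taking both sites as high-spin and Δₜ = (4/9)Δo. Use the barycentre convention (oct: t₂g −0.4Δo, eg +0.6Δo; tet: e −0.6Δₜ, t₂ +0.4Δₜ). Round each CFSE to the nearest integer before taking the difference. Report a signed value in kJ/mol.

In an octahedral site d⁶ (HS) is t₂g⁴ eg², giving CFSE(oct) = -0.4Δo = -51 kJ/mol.
In a tetrahedral site the filling is e³ t₂³: CFSE(tet) = -0.6Δₜ = -0.6 × (4/9)(128) = -34 kJ/mol.
Subtracting, OSPE = -51 − (-34) = -17 kJ/mol.

-17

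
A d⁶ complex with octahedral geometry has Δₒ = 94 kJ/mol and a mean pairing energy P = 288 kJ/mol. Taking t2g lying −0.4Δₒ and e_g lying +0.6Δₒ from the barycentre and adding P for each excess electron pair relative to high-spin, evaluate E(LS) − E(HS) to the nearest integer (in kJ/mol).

388

High-spin d⁶ fills as t2g^4 e_g^2 with CFSE 4(−0.4) + 2(+0.6) = -0.4Δₒ = -38 kJ/mol.
For low-spin the configuration is t2g^6 e_g^0: orbital energy -2.4 × 94 = -226 kJ/mol, and 2 additional pairs relative to high-spin add 576 kJ/mol, giving 350 kJ/mol.
E(LS) − E(HS) = 350 − (-38) = 388 kJ/mol.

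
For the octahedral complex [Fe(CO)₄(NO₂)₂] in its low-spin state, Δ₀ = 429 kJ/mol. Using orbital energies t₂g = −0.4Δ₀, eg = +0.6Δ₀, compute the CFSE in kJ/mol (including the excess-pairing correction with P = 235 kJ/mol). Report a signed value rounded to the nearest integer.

Ligand charges: 4×(+0) from CO and 2×(-1) from NO₂⁻ sum to -2; with overall charge +0, Fe is +2.
Fe²⁺: group 8, so d-count = 8 − 2 = 6.
Electron filling gives t₂g⁶ eg⁰.
CFSE(orbital) = 6×(-0.4Δ₀) + 0×(0.6Δ₀) = -2.4Δ₀; with Δ₀ = 429 kJ/mol that is -1030 kJ/mol.
Relative to high-spin t₂g⁴ eg² (1 paired), the low-spin configuration has 2 additional pairs, contributing +2 × 235 = +470 kJ/mol.
Net CFSE = -1030 + 470 = -560 kJ/mol.

-560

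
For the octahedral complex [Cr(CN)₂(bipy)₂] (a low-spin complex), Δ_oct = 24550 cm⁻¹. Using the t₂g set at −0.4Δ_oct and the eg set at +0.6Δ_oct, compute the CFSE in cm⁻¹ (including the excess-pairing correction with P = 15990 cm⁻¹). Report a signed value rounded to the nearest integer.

Ligand charges: 2×(-1) from CN⁻ and 2×(+0) from bipy sum to -2; with overall charge +0, Cr is +2.
Cr sits in group 6; removing 2 electrons leaves Cr²⁺ with 6 − 2 = 4 d electrons.
Configuration: t₂g⁴ eg⁰.
Orbital CFSE = 4(-0.4) + 0(0.6) = -1.6Δ_oct = -1.6 × 24550 = -39280 cm⁻¹.
High-spin d⁴ would be t₂g³ eg¹ with 0 pairs; low-spin has 1, so 1 excess pair costs +1P = +15990 cm⁻¹.
Net CFSE = -39280 + 15990 = -23290 cm⁻¹.

-23290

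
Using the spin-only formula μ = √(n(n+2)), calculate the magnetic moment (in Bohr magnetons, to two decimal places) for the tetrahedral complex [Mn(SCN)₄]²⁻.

5.92 Bohr magnetons

Each SCN⁻ contributes -1; 4 × (-1) = -4. With overall charge -2, Mn is in the +2 oxidation state.
Mn is in group 7, so Mn²⁺ is d⁵ (7 − 2 = 5).
Tetrahedral splitting is small, so the complex is high-spin.
Configuration: e^2 t2^3 → 5 unpaired electrons.
μ(spin-only) = √[5(5+2)] = √35 ≈ 5.92 Bohr magnetons.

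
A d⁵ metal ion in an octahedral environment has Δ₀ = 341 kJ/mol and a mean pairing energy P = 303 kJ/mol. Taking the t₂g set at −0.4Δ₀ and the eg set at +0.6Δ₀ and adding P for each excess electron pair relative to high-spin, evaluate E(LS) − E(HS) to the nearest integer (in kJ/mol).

-76

High-spin: t₂g³ eg², CFSE = 0.0Δ₀ = 0 kJ/mol.
For low-spin the configuration is t₂g⁵ eg⁰: orbital energy -2.0 × 341 = -682 kJ/mol, and 2 additional pairs relative to high-spin add 606 kJ/mol, giving -76 kJ/mol.
The difference is -76 − (0) = -76 kJ/mol, so low-spin lies lower.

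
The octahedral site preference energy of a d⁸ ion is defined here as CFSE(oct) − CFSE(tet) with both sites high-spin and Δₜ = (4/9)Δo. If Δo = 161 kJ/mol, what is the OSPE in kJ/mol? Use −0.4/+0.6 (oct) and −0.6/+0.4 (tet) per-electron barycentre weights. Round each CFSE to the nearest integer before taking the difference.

-136

In an octahedral site d⁸ (HS) is t₂g⁶ eg², giving CFSE(oct) = -1.2Δo = -193 kJ/mol.
Tetrahedral: e⁴ t₂⁴, CFSE = 4(−0.6) + 4(+0.4) = -0.8Δₜ = -0.8 × (4/9) × 161 = -57 kJ/mol.
Subtracting, OSPE = -193 − (-57) = -136 kJ/mol.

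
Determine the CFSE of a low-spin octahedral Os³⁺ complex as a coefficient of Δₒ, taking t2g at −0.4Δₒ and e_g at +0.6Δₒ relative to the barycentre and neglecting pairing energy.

-2.0 Δₒ

Group 8 minus oxidation state +3 gives a d⁵ configuration for Os³⁺.
Configuration: t2g^5 e_g^0.
CFSE = 5(-0.4Δₒ) + 0(0.6Δₒ) = -2.0Δₒ + 0.0Δₒ = -2.0Δₒ.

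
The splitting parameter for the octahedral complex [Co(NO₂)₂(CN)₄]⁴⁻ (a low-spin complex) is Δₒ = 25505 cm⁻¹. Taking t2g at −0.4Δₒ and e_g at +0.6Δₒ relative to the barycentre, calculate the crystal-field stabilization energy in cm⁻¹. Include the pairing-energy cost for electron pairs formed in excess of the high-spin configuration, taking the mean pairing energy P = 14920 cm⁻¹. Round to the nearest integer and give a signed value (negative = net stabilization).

-30989

Ligand charges: 2×(-1) from NO₂⁻ and 4×(-1) from CN⁻ sum to -6; with overall charge -4, Co is +2.
Group 9 minus oxidation state +2 gives a d⁷ configuration for Co²⁺.
Configuration: t2g^6 e_g^1.
Orbital CFSE = 6(-0.4) + 1(0.6) = -1.8Δₒ = -1.8 × 25505 = -45909 cm⁻¹.
Pairing penalty: 3 pairs vs 2 in the high-spin reference → 1 extra × P = 14920 cm⁻¹.
Combining: -45909 + 14920 = -30989 cm⁻¹.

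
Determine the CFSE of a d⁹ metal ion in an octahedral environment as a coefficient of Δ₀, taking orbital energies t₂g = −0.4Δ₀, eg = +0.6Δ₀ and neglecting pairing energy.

Configuration: t₂g⁶ eg³.
CFSE = 6(-0.4Δ₀) + 3(0.6Δ₀) = -2.4Δ₀ + 1.8Δ₀ = -0.6Δ₀.

-0.6 Δ₀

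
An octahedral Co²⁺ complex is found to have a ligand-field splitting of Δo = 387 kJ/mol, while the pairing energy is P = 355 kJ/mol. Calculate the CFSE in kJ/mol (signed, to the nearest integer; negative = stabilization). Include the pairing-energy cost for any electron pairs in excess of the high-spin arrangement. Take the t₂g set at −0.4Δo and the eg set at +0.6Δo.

Co is in group 9, so Co²⁺ is d⁷ (9 − 2 = 7).
With Δo > P the complex is low-spin.
That gives t₂g⁶ eg¹.
Orbital CFSE = -1.8Δo = -1.8 × 387 = -697 kJ/mol.
Excess pairs vs high-spin: 3 − 2 = 1; pairing cost = +355 kJ/mol.
Net CFSE = -697 + 355 = -342 kJ/mol.

-342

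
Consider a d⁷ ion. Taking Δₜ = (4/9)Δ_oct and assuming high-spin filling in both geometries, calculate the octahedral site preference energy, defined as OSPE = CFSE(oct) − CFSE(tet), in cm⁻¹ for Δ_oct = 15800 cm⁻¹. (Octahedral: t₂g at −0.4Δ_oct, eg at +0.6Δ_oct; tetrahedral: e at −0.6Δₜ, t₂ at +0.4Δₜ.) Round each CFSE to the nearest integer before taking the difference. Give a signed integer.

-4213

In an octahedral site d⁷ (HS) is t₂g⁵ eg², giving CFSE(oct) = -0.8Δ_oct = -12640 cm⁻¹.
In a tetrahedral site the filling is e⁴ t₂³: CFSE(tet) = -1.2Δₜ = -1.2 × (4/9)(15800) = -8427 cm⁻¹.
Subtracting, OSPE = -12640 − (-8427) = -4213 cm⁻¹.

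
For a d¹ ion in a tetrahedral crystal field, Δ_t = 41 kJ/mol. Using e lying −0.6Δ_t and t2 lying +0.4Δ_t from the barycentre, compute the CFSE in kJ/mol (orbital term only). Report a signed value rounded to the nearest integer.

-25

Tetrahedral fields are weak (Δₜ ≈ 4/9 Δₒ), so electrons fill high-spin.
Configuration: e^1 t2^0.
CFSE(orbital) = 1×(-0.6Δ_t) + 0×(0.4Δ_t) = -0.6Δ_t; with Δ_t = 41 kJ/mol that is -25 kJ/mol.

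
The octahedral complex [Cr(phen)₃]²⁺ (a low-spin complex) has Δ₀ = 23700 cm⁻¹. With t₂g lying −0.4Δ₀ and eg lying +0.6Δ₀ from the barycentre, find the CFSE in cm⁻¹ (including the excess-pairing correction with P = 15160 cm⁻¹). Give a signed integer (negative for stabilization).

phen is neutral, so the +2 overall charge sits on Cr: oxidation state +2.
Cr is in group 6, so Cr²⁺ is d⁴ (6 − 2 = 4).
The d⁴ electrons fill as t₂g⁴ eg⁰.
CFSE(orbital) = 4×(-0.4Δ₀) + 0×(0.6Δ₀) = -1.6Δ₀; with Δ₀ = 23700 cm⁻¹ that is -37920 cm⁻¹.
High-spin d⁴ would be t₂g³ eg¹ with 0 pairs; low-spin has 1, so 1 excess pair costs +1P = +15160 cm⁻¹.
Net CFSE = -37920 + 15160 = -22760 cm⁻¹.

-22760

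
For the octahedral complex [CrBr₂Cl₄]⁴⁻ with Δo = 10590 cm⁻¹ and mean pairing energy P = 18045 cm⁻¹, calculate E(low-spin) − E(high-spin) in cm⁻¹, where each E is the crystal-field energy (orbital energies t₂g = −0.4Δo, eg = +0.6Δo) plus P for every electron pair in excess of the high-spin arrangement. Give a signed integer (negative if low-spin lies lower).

7455

Ligand charges: 2×(-1) from Br⁻ and 4×(-1) from Cl⁻ sum to -6; with overall charge -4, Cr is +2.
Cr sits in group 6; removing 2 electrons leaves Cr²⁺ with 6 − 2 = 4 d electrons.
High-spin: t₂g³ eg¹, CFSE = -0.6Δo = -6354 cm⁻¹.
For low-spin the configuration is t₂g⁴ eg⁰: orbital energy -1.6 × 10590 = -16944 cm⁻¹, and 1 additional pair relative to high-spin adds 18045 cm⁻¹, giving 1101 cm⁻¹.
E(LS) − E(HS) = 1101 − (-6354) = 7455 cm⁻¹.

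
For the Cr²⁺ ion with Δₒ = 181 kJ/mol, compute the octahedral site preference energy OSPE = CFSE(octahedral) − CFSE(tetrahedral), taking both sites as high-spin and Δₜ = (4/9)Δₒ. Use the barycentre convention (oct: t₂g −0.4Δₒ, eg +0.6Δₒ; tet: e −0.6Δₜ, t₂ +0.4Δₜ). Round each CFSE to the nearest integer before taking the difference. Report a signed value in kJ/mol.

-77

Cr sits in group 6; removing 2 electrons leaves Cr²⁺ with 6 − 2 = 4 d electrons.
Octahedral (high-spin): t₂g³ eg¹, CFSE = 3(−0.4) + 1(+0.6) = -0.6Δₒ = -0.6 × 181 = -109 kJ/mol.
In a tetrahedral site the filling is e² t₂²: CFSE(tet) = -0.4Δₜ = -0.4 × (4/9)(181) = -32 kJ/mol.
OSPE = CFSE(oct) − CFSE(tet) = -109 − (-32) = -77 kJ/mol.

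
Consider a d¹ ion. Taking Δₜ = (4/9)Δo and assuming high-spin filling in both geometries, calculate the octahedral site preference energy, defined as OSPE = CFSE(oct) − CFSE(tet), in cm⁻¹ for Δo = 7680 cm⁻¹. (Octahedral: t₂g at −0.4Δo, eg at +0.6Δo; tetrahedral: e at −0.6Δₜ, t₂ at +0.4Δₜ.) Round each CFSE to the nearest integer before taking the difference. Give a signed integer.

-1024

Octahedral high-spin t₂g¹ eg⁰: CFSE = -0.4 × 7680 = -3072 cm⁻¹.
Tetrahedral: e¹ t₂⁰, CFSE = 1(−0.6) + 0(+0.4) = -0.6Δₜ = -0.6 × (4/9) × 7680 = -2048 cm⁻¹.
OSPE = CFSE(oct) − CFSE(tet) = -3072 − (-2048) = -1024 cm⁻¹.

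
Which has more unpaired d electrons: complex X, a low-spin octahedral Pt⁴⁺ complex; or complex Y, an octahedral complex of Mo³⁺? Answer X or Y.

Y

X: Pt sits in group 10; removing 4 electrons leaves Pt⁴⁺ with 10 − 4 = 6 d electrons; t₂g⁶ eg⁰ → 0 unpaired.
Y: Group 6 minus oxidation state +3 gives a d³ configuration for Mo³⁺; t₂g³ eg⁰ → 3 unpaired.
So Y has more unpaired electrons.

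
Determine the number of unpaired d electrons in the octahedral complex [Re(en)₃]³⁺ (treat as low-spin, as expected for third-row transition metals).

2

en is neutral, so the +3 overall charge sits on Re: oxidation state +3.
Re sits in group 7; removing 3 electrons leaves Re³⁺ with 7 − 3 = 4 d electrons.
Configuration: t2g^4 e_g^0, giving 2 unpaired electrons.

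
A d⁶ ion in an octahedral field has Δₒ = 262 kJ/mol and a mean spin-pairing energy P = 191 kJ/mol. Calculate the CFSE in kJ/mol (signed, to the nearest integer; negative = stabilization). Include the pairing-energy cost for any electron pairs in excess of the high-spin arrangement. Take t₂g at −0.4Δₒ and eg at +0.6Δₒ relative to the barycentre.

-247

With Δₒ > P the complex is low-spin.
Filling d⁶ accordingly: t₂g⁶ eg⁰.
Orbital CFSE = -2.4Δₒ = -2.4 × 262 = -629 kJ/mol.
Excess pairs vs high-spin: 3 − 1 = 2; pairing cost = +382 kJ/mol.
Net CFSE = -629 + 382 = -247 kJ/mol.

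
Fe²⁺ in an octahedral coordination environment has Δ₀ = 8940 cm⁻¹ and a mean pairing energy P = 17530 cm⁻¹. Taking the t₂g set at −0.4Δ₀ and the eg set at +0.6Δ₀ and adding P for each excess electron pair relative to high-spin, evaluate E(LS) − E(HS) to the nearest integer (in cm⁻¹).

17180

Fe²⁺: group 8, so d-count = 8 − 2 = 6.
High-spin: t₂g⁴ eg², CFSE = -0.4Δ₀ = -3576 cm⁻¹.
For low-spin the configuration is t₂g⁶ eg⁰: orbital energy -2.4 × 8940 = -21456 cm⁻¹, and 2 additional pairs relative to high-spin add 35060 cm⁻¹, giving 13604 cm⁻¹.
E(LS) − E(HS) = 13604 − (-3576) = 17180 cm⁻¹.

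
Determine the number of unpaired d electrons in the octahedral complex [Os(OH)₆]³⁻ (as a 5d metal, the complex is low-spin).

Each OH⁻ contributes -1; 6 × (-1) = -6. With overall charge -3, Os is in the +3 oxidation state.
Os³⁺: group 8, so d-count = 8 − 3 = 5.
Configuration: t2g^5 e_g^0, giving 1 unpaired electron.

1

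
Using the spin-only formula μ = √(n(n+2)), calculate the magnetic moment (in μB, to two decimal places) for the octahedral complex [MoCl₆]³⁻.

3.87 μB

Each Cl⁻ contributes -1; 6 × (-1) = -6. With overall charge -3, Mo is in the +3 oxidation state.
Mo³⁺: group 6, so d-count = 6 − 3 = 3.
For octahedral d³ the high- and low-spin configurations coincide.
Configuration: t₂g³ eg⁰ → 3 unpaired electrons.
μ(spin-only) = √[3(3+2)] = √15 ≈ 3.87 μB.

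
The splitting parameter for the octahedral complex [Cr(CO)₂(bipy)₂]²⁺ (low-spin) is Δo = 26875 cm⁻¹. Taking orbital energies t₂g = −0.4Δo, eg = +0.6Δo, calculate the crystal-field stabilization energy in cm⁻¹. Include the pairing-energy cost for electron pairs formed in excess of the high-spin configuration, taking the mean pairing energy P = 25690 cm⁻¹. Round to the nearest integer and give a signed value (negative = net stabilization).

-17310

Ligand charges: 2×(+0) from CO and 2×(+0) from bipy sum to +0; with overall charge +2, Cr is +2.
Cr is in group 6, so Cr²⁺ is d⁴ (6 − 2 = 4).
Electron filling gives t₂g⁴ eg⁰.
Orbital CFSE = 4(-0.4) + 0(0.6) = -1.6Δo = -1.6 × 26875 = -43000 cm⁻¹.
Relative to high-spin t₂g³ eg¹ (0 paired), the low-spin configuration has 1 additional pair, contributing +1 × 25690 = +25690 cm⁻¹.
Net CFSE = -43000 + 25690 = -17310 cm⁻¹.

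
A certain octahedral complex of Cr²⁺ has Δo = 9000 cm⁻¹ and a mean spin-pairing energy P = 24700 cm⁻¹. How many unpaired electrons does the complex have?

Cr sits in group 6; removing 2 electrons leaves Cr²⁺ with 6 − 2 = 4 d electrons.
Since Δo = 9000 cm⁻¹ < P = 24700 cm⁻¹, the complex adopts the high-spin configuration.
Configuration: t₂g³ eg¹.
Unpaired electrons: 4.

4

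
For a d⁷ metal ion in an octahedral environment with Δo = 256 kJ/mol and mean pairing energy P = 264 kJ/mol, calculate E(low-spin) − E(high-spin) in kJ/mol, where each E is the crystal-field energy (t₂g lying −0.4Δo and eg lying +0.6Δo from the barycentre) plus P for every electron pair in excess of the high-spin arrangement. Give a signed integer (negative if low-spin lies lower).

High-spin: t₂g⁵ eg², CFSE = -0.8Δo = -205 kJ/mol.
Low-spin: t₂g⁶ eg¹, orbital CFSE = -1.8Δo = -461 kJ/mol; plus 1 excess pair × P = +264 kJ/mol; total -197 kJ/mol.
Thus E(LS) − E(HS) = 8 kJ/mol.

8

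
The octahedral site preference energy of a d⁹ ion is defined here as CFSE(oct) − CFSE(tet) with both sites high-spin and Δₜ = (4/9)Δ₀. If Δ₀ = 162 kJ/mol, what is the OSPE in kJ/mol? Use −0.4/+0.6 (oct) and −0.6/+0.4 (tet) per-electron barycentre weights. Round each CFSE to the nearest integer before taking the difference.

-68

Octahedral (high-spin): t2g^6 e_g^3, CFSE = 6(−0.4) + 3(+0.6) = -0.6Δ₀ = -0.6 × 162 = -97 kJ/mol.
In a tetrahedral site the filling is e^4 t2^5: CFSE(tet) = -0.4Δₜ = -0.4 × (4/9)(162) = -29 kJ/mol.
OSPE = -97 − (-29) = -68 kJ/mol.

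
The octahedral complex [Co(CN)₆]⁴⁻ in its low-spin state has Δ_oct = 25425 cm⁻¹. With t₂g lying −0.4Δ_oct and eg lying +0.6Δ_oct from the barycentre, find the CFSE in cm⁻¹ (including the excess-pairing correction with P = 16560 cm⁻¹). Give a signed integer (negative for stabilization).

Each CN⁻ contributes -1; 6 × (-1) = -6. With overall charge -4, Co is in the +2 oxidation state.
Co²⁺: group 9, so d-count = 9 − 2 = 7.
The d⁷ electrons fill as t₂g⁶ eg¹.
CFSE(orbital) = 6×(-0.4Δ_oct) + 1×(0.6Δ_oct) = -1.8Δ_oct; with Δ_oct = 25425 cm⁻¹ that is -45765 cm⁻¹.
Relative to high-spin t₂g⁵ eg² (2 paired), the low-spin configuration has 1 additional pair, contributing +1 × 16560 = +16560 cm⁻¹.
Net CFSE = -45765 + 16560 = -29205 cm⁻¹.

-29205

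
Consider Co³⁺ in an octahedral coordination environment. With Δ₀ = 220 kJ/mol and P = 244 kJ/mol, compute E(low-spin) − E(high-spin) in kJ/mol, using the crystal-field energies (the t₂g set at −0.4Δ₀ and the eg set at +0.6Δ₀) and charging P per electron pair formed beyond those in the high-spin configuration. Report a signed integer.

48

Group 9 minus oxidation state +3 gives a d⁶ configuration for Co³⁺.
High-spin: t₂g⁴ eg², CFSE = -0.4Δ₀ = -88 kJ/mol.
Low-spin: t₂g⁶ eg⁰, orbital CFSE = -2.4Δ₀ = -528 kJ/mol; plus 2 excess pairs × P = +488 kJ/mol; total -40 kJ/mol.
E(LS) − E(HS) = -40 − (-88) = 48 kJ/mol.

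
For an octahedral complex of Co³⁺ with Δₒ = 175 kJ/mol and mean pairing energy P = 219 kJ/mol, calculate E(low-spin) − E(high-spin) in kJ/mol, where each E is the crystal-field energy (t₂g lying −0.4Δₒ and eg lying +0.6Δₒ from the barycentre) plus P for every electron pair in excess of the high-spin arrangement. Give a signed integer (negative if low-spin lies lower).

88

Co³⁺: group 9, so d-count = 9 − 3 = 6.
High-spin: t₂g⁴ eg², CFSE = -0.4Δₒ = -70 kJ/mol.
Low-spin t₂g⁶ eg⁰ gives -2.4Δₒ = -420 kJ/mol, but forming 2 extra pairs costs 2P = 438 kJ/mol, so E(LS) = -420 + 438 = 18 kJ/mol.
E(LS) − E(HS) = 18 − (-70) = 88 kJ/mol.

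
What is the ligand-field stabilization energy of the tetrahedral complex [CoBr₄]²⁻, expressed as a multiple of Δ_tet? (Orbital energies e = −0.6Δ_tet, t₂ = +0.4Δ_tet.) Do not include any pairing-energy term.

Each Br⁻ contributes -1; 4 × (-1) = -4. With overall charge -2, Co is in the +2 oxidation state.
Group 9 minus oxidation state +2 gives a d⁷ configuration for Co²⁺.
With tetrahedral geometry the complex is necessarily high-spin.
Configuration: e⁴ t₂³.
CFSE = 4(-0.6Δ_tet) + 3(0.4Δ_tet) = -2.4Δ_tet + 1.2Δ_tet = -1.2Δ_tet.

-1.2 Δ_tet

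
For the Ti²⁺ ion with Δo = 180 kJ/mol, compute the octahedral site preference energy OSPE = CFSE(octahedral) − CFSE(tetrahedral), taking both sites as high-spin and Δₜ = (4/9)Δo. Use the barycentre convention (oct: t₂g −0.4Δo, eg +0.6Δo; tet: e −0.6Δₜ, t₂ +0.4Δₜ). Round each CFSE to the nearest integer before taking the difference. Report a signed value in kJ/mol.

Ti is in group 4, so Ti²⁺ is d² (4 − 2 = 2).
Octahedral high-spin t2g^2 e_g^0: CFSE = -0.8 × 180 = -144 kJ/mol.
Tetrahedral: e^2 t2^0, CFSE = 2(−0.6) + 0(+0.4) = -1.2Δₜ = -1.2 × (4/9) × 180 = -96 kJ/mol.
OSPE = CFSE(oct) − CFSE(tet) = -144 − (-96) = -48 kJ/mol.

-48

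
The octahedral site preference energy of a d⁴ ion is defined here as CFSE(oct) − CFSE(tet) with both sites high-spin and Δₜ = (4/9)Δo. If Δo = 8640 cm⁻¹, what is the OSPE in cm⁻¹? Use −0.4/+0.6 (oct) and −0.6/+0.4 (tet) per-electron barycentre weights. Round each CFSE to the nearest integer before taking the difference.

-3648

Octahedral (high-spin): t₂g³ eg¹, CFSE = 3(−0.4) + 1(+0.6) = -0.6Δo = -0.6 × 8640 = -5184 cm⁻¹.
Tetrahedral e² t₂² gives -0.4Δₜ = -0.4 × (4/9) × 8640 = -1536 cm⁻¹.
OSPE = -5184 − (-1536) = -3648 cm⁻¹.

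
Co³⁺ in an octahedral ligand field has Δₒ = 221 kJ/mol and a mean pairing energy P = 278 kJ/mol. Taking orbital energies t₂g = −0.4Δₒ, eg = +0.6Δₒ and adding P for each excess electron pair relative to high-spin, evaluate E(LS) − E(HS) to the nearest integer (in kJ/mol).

Co sits in group 9; removing 3 electrons leaves Co³⁺ with 9 − 3 = 6 d electrons.
High-spin d⁶ fills as t₂g⁴ eg² with CFSE 4(−0.4) + 2(+0.6) = -0.4Δₒ = -88 kJ/mol.
Low-spin: t₂g⁶ eg⁰, orbital CFSE = -2.4Δₒ = -530 kJ/mol; plus 2 excess pairs × P = +556 kJ/mol; total 26 kJ/mol.
The difference is 26 − (-88) = 114 kJ/mol, so high-spin lies lower.

114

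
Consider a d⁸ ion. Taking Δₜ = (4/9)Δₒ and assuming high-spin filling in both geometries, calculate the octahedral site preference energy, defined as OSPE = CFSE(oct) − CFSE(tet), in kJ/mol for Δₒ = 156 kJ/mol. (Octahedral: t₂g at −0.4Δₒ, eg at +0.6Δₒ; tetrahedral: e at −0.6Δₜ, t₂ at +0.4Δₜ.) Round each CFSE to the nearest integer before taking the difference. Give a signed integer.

-132

In an octahedral site d⁸ (HS) is t2g^6 e_g^2, giving CFSE(oct) = -1.2Δₒ = -187 kJ/mol.
In a tetrahedral site the filling is e^4 t2^4: CFSE(tet) = -0.8Δₜ = -0.8 × (4/9)(156) = -55 kJ/mol.
OSPE = CFSE(oct) − CFSE(tet) = -187 − (-55) = -132 kJ/mol.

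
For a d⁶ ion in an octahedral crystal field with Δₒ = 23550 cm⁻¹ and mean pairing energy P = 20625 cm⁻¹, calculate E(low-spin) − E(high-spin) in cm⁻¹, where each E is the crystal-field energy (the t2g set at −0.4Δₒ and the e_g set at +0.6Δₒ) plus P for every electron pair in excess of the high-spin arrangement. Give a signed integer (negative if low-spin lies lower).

High-spin: t2g^4 e_g^2, CFSE = -0.4Δₒ = -9420 cm⁻¹.
For low-spin the configuration is t2g^6 e_g^0: orbital energy -2.4 × 23550 = -56520 cm⁻¹, and 2 additional pairs relative to high-spin add 41250 cm⁻¹, giving -15270 cm⁻¹.
The difference is -15270 − (-9420) = -5850 cm⁻¹, so low-spin lies lower.

-5850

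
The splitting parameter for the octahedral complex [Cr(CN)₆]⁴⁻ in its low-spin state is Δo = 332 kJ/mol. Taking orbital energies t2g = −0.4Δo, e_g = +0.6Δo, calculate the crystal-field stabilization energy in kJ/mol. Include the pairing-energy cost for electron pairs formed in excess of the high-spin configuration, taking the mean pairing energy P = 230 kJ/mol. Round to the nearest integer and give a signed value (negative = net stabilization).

Each CN⁻ contributes -1; 6 × (-1) = -6. With overall charge -4, Cr is in the +2 oxidation state.
Cr is in group 6, so Cr²⁺ is d⁴ (6 − 2 = 4).
Configuration: t2g^4 e_g^0.
CFSE(orbital) = 4×(-0.4Δo) + 0×(0.6Δo) = -1.6Δo; with Δo = 332 kJ/mol that is -531 kJ/mol.
High-spin d⁴ would be t2g^3 e_g^1 with 0 pairs; low-spin has 1, so 1 excess pair costs +1P = +230 kJ/mol.
Combining: -531 + 230 = -301 kJ/mol.

-301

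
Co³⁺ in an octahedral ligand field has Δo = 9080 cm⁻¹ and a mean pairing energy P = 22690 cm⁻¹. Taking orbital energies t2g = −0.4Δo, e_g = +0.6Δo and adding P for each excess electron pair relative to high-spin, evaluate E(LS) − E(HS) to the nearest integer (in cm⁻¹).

27220

Co sits in group 9; removing 3 electrons leaves Co³⁺ with 9 − 3 = 6 d electrons.
High-spin d⁶ fills as t2g^4 e_g^2 with CFSE 4(−0.4) + 2(+0.6) = -0.4Δo = -3632 cm⁻¹.
For low-spin the configuration is t2g^6 e_g^0: orbital energy -2.4 × 9080 = -21792 cm⁻¹, and 2 additional pairs relative to high-spin add 45380 cm⁻¹, giving 23588 cm⁻¹.
The difference is 23588 − (-3632) = 27220 cm⁻¹, so high-spin lies lower.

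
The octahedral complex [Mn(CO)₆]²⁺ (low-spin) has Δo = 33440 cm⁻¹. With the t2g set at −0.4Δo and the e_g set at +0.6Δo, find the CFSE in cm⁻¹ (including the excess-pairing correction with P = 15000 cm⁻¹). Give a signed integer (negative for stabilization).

-36880

CO is neutral, so the +2 overall charge sits on Mn: oxidation state +2.
Group 7 minus oxidation state +2 gives a d⁵ configuration for Mn²⁺.
The d⁵ electrons fill as t2g^5 e_g^0.
The orbital stabilization is -2.0Δo = -2.0 × 33440 = -66880 cm⁻¹.
Pairing penalty: 2 pairs vs 0 in the high-spin reference → 2 extra × P = 30000 cm⁻¹.
Overall CFSE = -66880 + 30000 = -36880 cm⁻¹.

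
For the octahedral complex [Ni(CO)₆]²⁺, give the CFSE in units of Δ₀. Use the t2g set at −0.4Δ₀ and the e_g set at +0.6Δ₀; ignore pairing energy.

-1.2 Δ₀

CO is neutral, so the +2 overall charge sits on Ni: oxidation state +2.
Ni²⁺: group 10, so d-count = 10 − 2 = 8.
Configuration: t2g^6 e_g^2.
CFSE = 6(-0.4Δ₀) + 2(0.6Δ₀) = -2.4Δ₀ + 1.2Δ₀ = -1.2Δ₀.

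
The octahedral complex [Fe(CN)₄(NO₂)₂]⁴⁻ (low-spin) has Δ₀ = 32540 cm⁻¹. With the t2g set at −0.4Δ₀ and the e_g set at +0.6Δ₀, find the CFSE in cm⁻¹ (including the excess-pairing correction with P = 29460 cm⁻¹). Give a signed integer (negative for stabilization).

Ligand charges: 4×(-1) from CN⁻ and 2×(-1) from NO₂⁻ sum to -6; with overall charge -4, Fe is +2.
Fe²⁺: group 8, so d-count = 8 − 2 = 6.
Configuration: t2g^6 e_g^0.
The orbital stabilization is -2.4Δ₀ = -2.4 × 32540 = -78096 cm⁻¹.
Relative to high-spin t2g^4 e_g^2 (1 paired), the low-spin configuration has 2 additional pairs, contributing +2 × 29460 = +58920 cm⁻¹.
Overall CFSE = -78096 + 58920 = -19176 cm⁻¹.

-19176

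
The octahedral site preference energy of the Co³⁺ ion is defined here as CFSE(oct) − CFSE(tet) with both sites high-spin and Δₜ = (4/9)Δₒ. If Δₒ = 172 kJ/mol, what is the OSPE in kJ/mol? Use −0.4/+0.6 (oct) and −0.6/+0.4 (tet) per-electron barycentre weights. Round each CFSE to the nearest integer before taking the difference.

-23

Co³⁺: group 9, so d-count = 9 − 3 = 6.
In an octahedral site d⁶ (HS) is t₂g⁴ eg², giving CFSE(oct) = -0.4Δₒ = -69 kJ/mol.
In a tetrahedral site the filling is e³ t₂³: CFSE(tet) = -0.6Δₜ = -0.6 × (4/9)(172) = -46 kJ/mol.
Subtracting, OSPE = -69 − (-46) = -23 kJ/mol.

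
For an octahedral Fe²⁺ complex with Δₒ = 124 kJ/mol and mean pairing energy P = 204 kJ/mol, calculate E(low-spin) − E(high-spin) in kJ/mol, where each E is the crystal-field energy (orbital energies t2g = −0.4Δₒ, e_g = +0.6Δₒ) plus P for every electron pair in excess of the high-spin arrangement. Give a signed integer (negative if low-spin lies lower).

160

Fe²⁺: group 8, so d-count = 8 − 2 = 6.
High-spin d⁶ fills as t2g^4 e_g^2 with CFSE 4(−0.4) + 2(+0.6) = -0.4Δₒ = -50 kJ/mol.
Low-spin: t2g^6 e_g^0, orbital CFSE = -2.4Δₒ = -298 kJ/mol; plus 2 excess pairs × P = +408 kJ/mol; total 110 kJ/mol.
The difference is 110 − (-50) = 160 kJ/mol, so high-spin lies lower.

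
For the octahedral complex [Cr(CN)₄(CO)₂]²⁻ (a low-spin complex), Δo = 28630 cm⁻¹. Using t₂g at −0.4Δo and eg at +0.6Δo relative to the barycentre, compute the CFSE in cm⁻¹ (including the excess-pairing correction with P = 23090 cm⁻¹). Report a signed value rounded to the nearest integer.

-22718

Ligand charges: 4×(-1) from CN⁻ and 2×(+0) from CO sum to -4; with overall charge -2, Cr is +2.
Cr²⁺: group 6, so d-count = 6 − 2 = 4.
Configuration: t₂g⁴ eg⁰.
Orbital CFSE = 4(-0.4) + 0(0.6) = -1.6Δo = -1.6 × 28630 = -45808 cm⁻¹.
Pairing penalty: 1 pair vs 0 in the high-spin reference → 1 extra × P = 23090 cm⁻¹.
Overall CFSE = -45808 + 23090 = -22718 cm⁻¹.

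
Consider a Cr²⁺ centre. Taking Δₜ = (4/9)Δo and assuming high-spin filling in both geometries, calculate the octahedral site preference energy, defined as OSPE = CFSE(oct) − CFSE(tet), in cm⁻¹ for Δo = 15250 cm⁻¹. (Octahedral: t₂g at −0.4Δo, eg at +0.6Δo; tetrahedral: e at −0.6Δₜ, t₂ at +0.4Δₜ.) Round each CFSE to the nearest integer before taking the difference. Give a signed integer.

Group 6 minus oxidation state +2 gives a d⁴ configuration for Cr²⁺.
Octahedral high-spin t₂g³ eg¹: CFSE = -0.6 × 15250 = -9150 cm⁻¹.
In a tetrahedral site the filling is e² t₂²: CFSE(tet) = -0.4Δₜ = -0.4 × (4/9)(15250) = -2711 cm⁻¹.
OSPE = CFSE(oct) − CFSE(tet) = -9150 − (-2711) = -6439 cm⁻¹.

-6439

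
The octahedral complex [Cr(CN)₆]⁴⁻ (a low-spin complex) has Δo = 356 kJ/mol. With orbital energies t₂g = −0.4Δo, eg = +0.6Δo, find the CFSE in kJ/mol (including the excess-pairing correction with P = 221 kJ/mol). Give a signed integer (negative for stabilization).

-349

Each CN⁻ contributes -1; 6 × (-1) = -6. With overall charge -4, Cr is in the +2 oxidation state.
Cr is in group 6, so Cr²⁺ is d⁴ (6 − 2 = 4).
Electron filling gives t₂g⁴ eg⁰.
The orbital stabilization is -1.6Δo = -1.6 × 356 = -570 kJ/mol.
Pairing penalty: 1 pair vs 0 in the high-spin reference → 1 extra × P = 221 kJ/mol.
Net CFSE = -570 + 221 = -349 kJ/mol.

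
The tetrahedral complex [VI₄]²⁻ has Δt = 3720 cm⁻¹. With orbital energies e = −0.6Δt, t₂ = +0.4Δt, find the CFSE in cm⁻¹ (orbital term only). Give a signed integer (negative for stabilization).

Each I⁻ contributes -1; 4 × (-1) = -4. With overall charge -2, V is in the +2 oxidation state.
Group 5 minus oxidation state +2 gives a d³ configuration for V²⁺.
Tetrahedral splitting is small, so the complex is high-spin.
Configuration: e² t₂¹.
The orbital stabilization is -0.8Δt = -0.8 × 3720 = -2976 cm⁻¹.

-2976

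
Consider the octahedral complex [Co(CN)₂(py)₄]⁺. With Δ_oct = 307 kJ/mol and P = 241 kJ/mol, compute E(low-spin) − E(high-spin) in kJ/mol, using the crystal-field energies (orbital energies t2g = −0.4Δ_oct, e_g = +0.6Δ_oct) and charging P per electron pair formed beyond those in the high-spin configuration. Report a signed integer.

Ligand charges: 2×(-1) from CN⁻ and 4×(+0) from py sum to -2; with overall charge +1, Co is +3.
Group 9 minus oxidation state +3 gives a d⁶ configuration for Co³⁺.
In the high-spin limit (t2g^4 e_g^2) the orbital term is -0.4Δ_oct = -123 kJ/mol, with no excess pairing.
For low-spin the configuration is t2g^6 e_g^0: orbital energy -2.4 × 307 = -737 kJ/mol, and 2 additional pairs relative to high-spin add 482 kJ/mol, giving -255 kJ/mol.
Thus E(LS) − E(HS) = -132 kJ/mol.

-132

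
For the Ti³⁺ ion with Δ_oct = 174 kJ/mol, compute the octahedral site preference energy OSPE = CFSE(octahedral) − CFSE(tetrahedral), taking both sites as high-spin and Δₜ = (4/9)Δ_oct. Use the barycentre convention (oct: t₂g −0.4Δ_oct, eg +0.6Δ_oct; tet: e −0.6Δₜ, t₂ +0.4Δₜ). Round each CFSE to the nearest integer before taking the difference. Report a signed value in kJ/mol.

-24

Group 4 minus oxidation state +3 gives a d¹ configuration for Ti³⁺.
Octahedral high-spin t₂g¹ eg⁰: CFSE = -0.4 × 174 = -70 kJ/mol.
Tetrahedral e¹ t₂⁰ gives -0.6Δₜ = -0.6 × (4/9) × 174 = -46 kJ/mol.
OSPE = CFSE(oct) − CFSE(tet) = -70 − (-46) = -24 kJ/mol.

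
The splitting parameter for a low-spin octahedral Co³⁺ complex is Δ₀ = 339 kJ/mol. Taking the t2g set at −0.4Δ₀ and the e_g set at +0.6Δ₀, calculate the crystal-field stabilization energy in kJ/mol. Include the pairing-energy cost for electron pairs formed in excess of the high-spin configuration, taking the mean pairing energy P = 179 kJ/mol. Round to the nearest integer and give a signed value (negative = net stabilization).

Group 9 minus oxidation state +3 gives a d⁶ configuration for Co³⁺.
Electron filling gives t2g^6 e_g^0.
The orbital stabilization is -2.4Δ₀ = -2.4 × 339 = -814 kJ/mol.
Relative to high-spin t2g^4 e_g^2 (1 paired), the low-spin configuration has 2 additional pairs, contributing +2 × 179 = +358 kJ/mol.
Overall CFSE = -814 + 358 = -456 kJ/mol.

-456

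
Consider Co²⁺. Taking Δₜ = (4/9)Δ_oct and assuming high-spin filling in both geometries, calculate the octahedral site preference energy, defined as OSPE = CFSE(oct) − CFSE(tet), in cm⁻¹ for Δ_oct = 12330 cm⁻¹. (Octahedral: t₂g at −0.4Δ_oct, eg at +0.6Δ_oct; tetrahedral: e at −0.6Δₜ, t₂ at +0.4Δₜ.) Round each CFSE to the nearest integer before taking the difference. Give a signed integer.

Group 9 minus oxidation state +2 gives a d⁷ configuration for Co²⁺.
In an octahedral site d⁷ (HS) is t₂g⁵ eg², giving CFSE(oct) = -0.8Δ_oct = -9864 cm⁻¹.
In a tetrahedral site the filling is e⁴ t₂³: CFSE(tet) = -1.2Δₜ = -1.2 × (4/9)(12330) = -6576 cm⁻¹.
OSPE = CFSE(oct) − CFSE(tet) = -9864 − (-6576) = -3288 cm⁻¹.

-3288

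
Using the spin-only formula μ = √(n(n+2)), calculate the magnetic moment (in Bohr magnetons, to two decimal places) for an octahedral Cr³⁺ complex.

3.87 Bohr magnetons

Cr³⁺: group 6, so d-count = 6 − 3 = 3.
For octahedral d³ the high- and low-spin configurations coincide.
Configuration: t₂g³ eg⁰ → 3 unpaired electrons.
μ(spin-only) = √[3(3+2)] = √15 ≈ 3.87 Bohr magnetons.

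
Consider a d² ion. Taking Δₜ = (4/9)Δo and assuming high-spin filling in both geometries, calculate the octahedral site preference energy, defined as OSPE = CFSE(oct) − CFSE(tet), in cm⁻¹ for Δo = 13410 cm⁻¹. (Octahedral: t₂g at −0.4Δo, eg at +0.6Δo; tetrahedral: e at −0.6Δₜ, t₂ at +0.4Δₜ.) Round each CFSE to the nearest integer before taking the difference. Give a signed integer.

-3576

In an octahedral site d² (HS) is t₂g² eg⁰, giving CFSE(oct) = -0.8Δo = -10728 cm⁻¹.
In a tetrahedral site the filling is e² t₂⁰: CFSE(tet) = -1.2Δₜ = -1.2 × (4/9)(13410) = -7152 cm⁻¹.
OSPE = CFSE(oct) − CFSE(tet) = -10728 − (-7152) = -3576 cm⁻¹.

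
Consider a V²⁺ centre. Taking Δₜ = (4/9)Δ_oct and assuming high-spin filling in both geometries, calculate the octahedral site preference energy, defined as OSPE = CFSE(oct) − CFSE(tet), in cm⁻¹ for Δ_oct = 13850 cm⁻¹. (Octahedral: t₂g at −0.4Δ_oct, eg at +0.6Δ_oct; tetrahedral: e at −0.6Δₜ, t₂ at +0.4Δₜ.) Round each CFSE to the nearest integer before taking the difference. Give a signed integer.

V sits in group 5; removing 2 electrons leaves V²⁺ with 5 − 2 = 3 d electrons.
Octahedral (high-spin): t₂g³ eg⁰, CFSE = 3(−0.4) + 0(+0.6) = -1.2Δ_oct = -1.2 × 13850 = -16620 cm⁻¹.
In a tetrahedral site the filling is e² t₂¹: CFSE(tet) = -0.8Δₜ = -0.8 × (4/9)(13850) = -4924 cm⁻¹.
OSPE = -16620 − (-4924) = -11696 cm⁻¹.

-11696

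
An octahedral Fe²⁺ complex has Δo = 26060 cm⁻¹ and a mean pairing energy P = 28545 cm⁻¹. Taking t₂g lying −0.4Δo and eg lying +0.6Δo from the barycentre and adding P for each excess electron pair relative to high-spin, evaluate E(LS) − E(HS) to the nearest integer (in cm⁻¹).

4970

Fe²⁺: group 8, so d-count = 8 − 2 = 6.
High-spin d⁶ fills as t₂g⁴ eg² with CFSE 4(−0.4) + 2(+0.6) = -0.4Δo = -10424 cm⁻¹.
Low-spin: t₂g⁶ eg⁰, orbital CFSE = -2.4Δo = -62544 cm⁻¹; plus 2 excess pairs × P = +57090 cm⁻¹; total -5454 cm⁻¹.
The difference is -5454 − (-10424) = 4970 cm⁻¹, so high-spin lies lower.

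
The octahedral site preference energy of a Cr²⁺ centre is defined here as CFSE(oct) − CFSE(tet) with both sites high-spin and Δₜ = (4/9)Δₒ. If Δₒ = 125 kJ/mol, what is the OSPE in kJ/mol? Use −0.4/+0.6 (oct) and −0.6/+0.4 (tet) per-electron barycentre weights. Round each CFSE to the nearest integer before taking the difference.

-53

Cr is in group 6, so Cr²⁺ is d⁴ (6 − 2 = 4).
Octahedral high-spin t₂g³ eg¹: CFSE = -0.6 × 125 = -75 kJ/mol.
Tetrahedral: e² t₂², CFSE = 2(−0.6) + 2(+0.4) = -0.4Δₜ = -0.4 × (4/9) × 125 = -22 kJ/mol.
Subtracting, OSPE = -75 − (-22) = -53 kJ/mol.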